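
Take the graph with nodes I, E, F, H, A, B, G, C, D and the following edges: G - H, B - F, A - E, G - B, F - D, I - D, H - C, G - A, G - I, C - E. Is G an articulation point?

Yes

Deleting G raises the number of components from 1 to 2, so G is a cut vertex.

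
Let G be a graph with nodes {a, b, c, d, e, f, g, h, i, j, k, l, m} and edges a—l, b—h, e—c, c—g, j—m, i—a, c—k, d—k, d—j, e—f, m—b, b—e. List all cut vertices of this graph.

Removing a increases the component count from 2 to 3, so a is a cut vertex.
Removing b increases the component count from 2 to 3, so b is a cut vertex.
Removing c increases the component count from 2 to 3, so c is a cut vertex.
Likewise e is a cut vertex.
By contrast removing f leaves 2 components; it is not a cut vertex. No other vertex is a cut vertex either.

a, b, c, e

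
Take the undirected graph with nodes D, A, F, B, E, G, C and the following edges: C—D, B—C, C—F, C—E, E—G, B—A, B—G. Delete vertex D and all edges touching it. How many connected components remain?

1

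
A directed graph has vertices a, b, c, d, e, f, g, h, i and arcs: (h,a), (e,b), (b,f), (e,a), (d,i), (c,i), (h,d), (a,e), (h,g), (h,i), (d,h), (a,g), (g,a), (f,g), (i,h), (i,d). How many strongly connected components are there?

{a, b, e, f, g} are all mutually reachable — one SCC of size 5.
{d, h, i} are all mutually reachable — one SCC of size 3.
{c} is an SCC by itself.
That gives 3 strongly connected components.

3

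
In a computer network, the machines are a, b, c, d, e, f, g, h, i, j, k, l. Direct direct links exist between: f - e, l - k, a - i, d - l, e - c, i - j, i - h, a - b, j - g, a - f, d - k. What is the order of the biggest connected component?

9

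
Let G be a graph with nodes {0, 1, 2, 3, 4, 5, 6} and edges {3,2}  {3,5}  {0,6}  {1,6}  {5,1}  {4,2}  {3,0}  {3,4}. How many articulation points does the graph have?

1

Removing 3 increases the component count from 1 to 2, so 3 is a cut vertex.
By contrast removing 2 leaves 1 component; it is not a cut vertex. No other vertex is a cut vertex either.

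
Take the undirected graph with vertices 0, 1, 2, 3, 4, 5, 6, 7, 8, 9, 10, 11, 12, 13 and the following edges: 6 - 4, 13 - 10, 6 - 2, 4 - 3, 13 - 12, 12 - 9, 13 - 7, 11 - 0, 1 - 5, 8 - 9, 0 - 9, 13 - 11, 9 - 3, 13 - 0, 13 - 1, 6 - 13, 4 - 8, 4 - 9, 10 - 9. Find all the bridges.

The edges on the cycle 6-13-11-0-9-3-4-6 are not bridges since each lies on that cycle.
But removing 1 - 13 disconnects 1 from 13; removing 5 - 1 disconnects 5 from 1; removing 7 - 13 disconnects 7 from 13; removing 6 - 2 disconnects 6 from 2 — these are bridges.

1-13, 1-5, 13-7, 2-6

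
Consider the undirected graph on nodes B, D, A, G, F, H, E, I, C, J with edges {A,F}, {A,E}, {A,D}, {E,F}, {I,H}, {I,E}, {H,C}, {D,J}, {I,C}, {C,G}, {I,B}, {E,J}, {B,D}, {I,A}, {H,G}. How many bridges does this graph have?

0

The edges on the cycle I-H-G-C-I are not bridges since each lies on that cycle.
Every edge lies on some cycle, so there are no bridges.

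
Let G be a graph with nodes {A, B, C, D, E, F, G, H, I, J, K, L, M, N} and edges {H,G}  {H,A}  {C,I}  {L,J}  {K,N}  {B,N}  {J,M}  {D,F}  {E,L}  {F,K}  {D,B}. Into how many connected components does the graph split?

Starting from C we can reach C, I. That is one component of size 2.
Starting from A we can reach A, G, H. That is one component of size 3.
Starting from E we can reach E, J, L, M. That is one component of size 4.
Starting from B we can reach B, D, F, K, N. That is one component of size 5.
Total: 4 components.

4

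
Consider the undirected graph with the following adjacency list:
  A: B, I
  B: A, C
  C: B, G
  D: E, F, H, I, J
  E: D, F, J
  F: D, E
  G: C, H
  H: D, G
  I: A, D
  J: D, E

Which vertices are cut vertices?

D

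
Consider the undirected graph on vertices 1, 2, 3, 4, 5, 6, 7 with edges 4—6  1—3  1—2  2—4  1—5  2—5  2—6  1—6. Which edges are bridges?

1-3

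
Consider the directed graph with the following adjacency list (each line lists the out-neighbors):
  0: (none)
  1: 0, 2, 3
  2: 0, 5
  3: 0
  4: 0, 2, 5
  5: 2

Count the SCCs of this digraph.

{2, 5} are all mutually reachable — one SCC of size 2.
{1} is an SCC by itself.
{3} is an SCC by itself.
{4} is an SCC by itself.
{0} is an SCC by itself.
That gives 5 strongly connected components.

5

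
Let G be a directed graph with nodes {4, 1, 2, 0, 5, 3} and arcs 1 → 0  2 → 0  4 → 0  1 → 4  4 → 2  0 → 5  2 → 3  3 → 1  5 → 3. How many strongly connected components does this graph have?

1

{0, 1, 2, 3, 4, 5} are all mutually reachable — one SCC of size 6.
That gives 1 strongly connected component.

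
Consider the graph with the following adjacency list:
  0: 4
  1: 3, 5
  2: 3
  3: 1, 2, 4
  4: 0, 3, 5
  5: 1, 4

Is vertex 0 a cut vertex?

Deleting 0 leaves 1 component (was 1), so 0 is not a cut vertex.

No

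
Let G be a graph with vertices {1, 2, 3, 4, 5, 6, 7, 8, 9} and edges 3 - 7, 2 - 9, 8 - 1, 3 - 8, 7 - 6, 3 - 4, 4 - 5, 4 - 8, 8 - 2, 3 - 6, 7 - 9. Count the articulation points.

Removing 4 increases the component count from 1 to 2, so 4 is a cut vertex.
Removing 8 increases the component count from 1 to 2, so 8 is a cut vertex.
By contrast removing 7 leaves 1 component; it is not a cut vertex. No other vertex is a cut vertex either.

2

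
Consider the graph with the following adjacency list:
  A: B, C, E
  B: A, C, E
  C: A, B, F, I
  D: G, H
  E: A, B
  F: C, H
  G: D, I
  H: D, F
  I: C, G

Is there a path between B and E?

From B we can reach A, B, C, D, E, F, G, H, I, which includes E.

Yes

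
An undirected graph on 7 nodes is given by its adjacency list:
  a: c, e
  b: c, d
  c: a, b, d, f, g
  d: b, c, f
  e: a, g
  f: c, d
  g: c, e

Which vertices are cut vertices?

c

Removing c increases the component count from 1 to 2, so c is a cut vertex.
By contrast removing e leaves 1 component; it is not a cut vertex. No other vertex is a cut vertex either.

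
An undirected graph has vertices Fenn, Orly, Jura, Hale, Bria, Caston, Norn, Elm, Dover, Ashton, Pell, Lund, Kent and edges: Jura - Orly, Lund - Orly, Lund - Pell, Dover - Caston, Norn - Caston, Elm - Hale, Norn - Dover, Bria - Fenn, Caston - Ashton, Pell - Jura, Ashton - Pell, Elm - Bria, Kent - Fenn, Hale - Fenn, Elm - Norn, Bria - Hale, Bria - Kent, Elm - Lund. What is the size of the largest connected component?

13

Starting from Elm we can reach Elm, Bria, Fenn, Hale, Jura, Kent, Lund, Norn, Orly, Pell, Dover, Ashton, Caston. That is one component of size 13.
The largest has 13 vertices.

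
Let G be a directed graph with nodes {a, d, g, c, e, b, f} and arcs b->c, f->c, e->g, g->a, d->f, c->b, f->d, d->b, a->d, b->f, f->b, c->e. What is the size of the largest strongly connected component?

7

{a, b, c, d, e, f, g} are all mutually reachable — one SCC of size 7.
The largest has 7 vertices.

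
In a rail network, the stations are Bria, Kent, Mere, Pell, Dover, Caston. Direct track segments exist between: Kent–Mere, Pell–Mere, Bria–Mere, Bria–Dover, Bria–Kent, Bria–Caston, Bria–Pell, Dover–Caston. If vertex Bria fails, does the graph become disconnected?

Deleting Bria raises the number of components from 1 to 2, so Bria is a cut vertex.

Yes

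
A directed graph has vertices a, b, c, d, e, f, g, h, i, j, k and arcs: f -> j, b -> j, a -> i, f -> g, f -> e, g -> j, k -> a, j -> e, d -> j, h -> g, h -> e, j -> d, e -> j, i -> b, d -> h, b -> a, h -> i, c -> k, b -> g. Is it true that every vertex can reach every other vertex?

No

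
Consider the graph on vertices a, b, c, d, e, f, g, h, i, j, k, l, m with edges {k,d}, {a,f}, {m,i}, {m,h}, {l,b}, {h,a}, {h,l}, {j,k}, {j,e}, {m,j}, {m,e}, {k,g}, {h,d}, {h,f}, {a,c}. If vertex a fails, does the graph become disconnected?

Yes

Deleting a raises the number of components from 1 to 2, so a is a cut vertex.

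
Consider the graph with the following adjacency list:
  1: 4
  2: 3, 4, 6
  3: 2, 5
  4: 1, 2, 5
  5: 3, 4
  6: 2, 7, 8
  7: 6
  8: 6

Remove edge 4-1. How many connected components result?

Before removal there is 1 component.
4-1 is a bridge — removing it separates 4's side from 1's side.
After removal: 2 components.

2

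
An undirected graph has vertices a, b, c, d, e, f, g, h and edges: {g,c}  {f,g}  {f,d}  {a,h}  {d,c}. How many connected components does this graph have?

4

e is isolated — a component by itself.
b is isolated — a component by itself.
Starting from a we can reach a, h. That is one component of size 2.
Starting from c we can reach c, d, f, g. That is one component of size 4.
Total: 4 components.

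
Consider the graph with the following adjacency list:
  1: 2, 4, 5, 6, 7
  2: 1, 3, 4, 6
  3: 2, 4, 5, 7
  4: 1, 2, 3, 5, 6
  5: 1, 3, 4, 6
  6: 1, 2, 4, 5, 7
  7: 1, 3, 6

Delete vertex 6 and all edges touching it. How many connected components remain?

With 6 gone, the remaining components are: {1, 2, 3, 4, 5, 7}.
That is 1 component.

1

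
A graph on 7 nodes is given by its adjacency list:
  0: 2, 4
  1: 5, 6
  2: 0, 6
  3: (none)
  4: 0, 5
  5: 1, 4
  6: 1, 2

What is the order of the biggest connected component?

3 is isolated — a component by itself.
Starting from 0 we can reach 0, 1, 2, 4, 5, 6. That is one component of size 6.
The largest has 6 vertices.

6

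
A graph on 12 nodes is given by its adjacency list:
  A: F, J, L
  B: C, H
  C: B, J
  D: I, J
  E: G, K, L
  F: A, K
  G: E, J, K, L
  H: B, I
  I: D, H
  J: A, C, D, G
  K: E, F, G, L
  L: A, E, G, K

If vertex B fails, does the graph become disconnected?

No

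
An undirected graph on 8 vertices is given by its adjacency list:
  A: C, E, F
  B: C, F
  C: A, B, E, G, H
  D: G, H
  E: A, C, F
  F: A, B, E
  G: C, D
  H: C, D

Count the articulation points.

Removing C increases the component count from 1 to 2, so C is a cut vertex.
By contrast removing H leaves 1 component; it is not a cut vertex. No other vertex is a cut vertex either.

1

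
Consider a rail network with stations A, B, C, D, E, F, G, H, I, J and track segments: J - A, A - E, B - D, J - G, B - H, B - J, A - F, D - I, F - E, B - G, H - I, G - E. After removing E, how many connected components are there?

2

With E gone, the remaining components are: {C}; {A, B, D, F, G, H, I, J}.
That is 2 components.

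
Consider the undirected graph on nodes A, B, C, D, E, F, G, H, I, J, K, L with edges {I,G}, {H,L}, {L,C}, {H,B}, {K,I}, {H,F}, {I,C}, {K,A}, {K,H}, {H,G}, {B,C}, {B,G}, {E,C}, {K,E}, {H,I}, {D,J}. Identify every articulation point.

H, K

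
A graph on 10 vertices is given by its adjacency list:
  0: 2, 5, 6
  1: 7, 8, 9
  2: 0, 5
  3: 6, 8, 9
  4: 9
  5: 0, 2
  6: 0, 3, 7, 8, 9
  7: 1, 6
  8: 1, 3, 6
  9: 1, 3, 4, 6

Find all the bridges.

The edges on the cycle 0-2-5-0 are not bridges since each lies on that cycle.
But removing 4-9 disconnects 4 from 9; removing 6-0 disconnects 6 from 0 — these are bridges.

0-6, 4-9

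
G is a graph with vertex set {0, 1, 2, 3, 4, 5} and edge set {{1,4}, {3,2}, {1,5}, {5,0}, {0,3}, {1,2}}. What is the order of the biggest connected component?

Starting from 0 we can reach 0, 1, 2, 3, 4, 5. That is one component of size 6.
The largest has 6 vertices.

6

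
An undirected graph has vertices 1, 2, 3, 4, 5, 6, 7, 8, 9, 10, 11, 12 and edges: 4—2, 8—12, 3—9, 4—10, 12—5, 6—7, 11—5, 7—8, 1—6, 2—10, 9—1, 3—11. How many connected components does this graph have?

Starting from 2 we can reach 2, 4, 10. That is one component of size 3.
Starting from 1 we can reach 1, 3, 5, 6, 7, 8, 9, 11, 12. That is one component of size 9.
Total: 2 components.

2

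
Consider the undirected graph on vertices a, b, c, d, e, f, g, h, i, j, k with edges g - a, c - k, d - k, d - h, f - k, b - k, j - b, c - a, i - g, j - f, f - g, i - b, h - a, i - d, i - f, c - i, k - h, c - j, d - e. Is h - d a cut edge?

No

After removing h - d, the path h-k-d still connects them, so the edge is not a bridge.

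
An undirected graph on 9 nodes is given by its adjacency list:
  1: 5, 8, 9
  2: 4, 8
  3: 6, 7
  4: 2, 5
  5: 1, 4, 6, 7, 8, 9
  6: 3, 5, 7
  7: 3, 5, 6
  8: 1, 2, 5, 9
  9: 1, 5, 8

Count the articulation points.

1

Removing 5 increases the component count from 1 to 2, so 5 is a cut vertex.
By contrast removing 7 leaves 1 component; it is not a cut vertex. No other vertex is a cut vertex either.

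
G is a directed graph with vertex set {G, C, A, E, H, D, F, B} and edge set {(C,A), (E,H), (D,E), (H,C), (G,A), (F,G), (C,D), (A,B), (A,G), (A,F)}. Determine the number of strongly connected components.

{C, D, E, H} are all mutually reachable — one SCC of size 4.
{A, F, G} are all mutually reachable — one SCC of size 3.
{B} is an SCC by itself.
That gives 3 strongly connected components.

3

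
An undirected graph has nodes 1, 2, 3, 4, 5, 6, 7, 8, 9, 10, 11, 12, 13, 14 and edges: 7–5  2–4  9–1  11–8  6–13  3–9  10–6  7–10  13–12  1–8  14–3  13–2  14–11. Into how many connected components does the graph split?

2

Starting from 1 we can reach 1, 3, 8, 9, 11, 14. That is one component of size 6.
Starting from 2 we can reach 2, 4, 5, 6, 7, 10, 12, 13. That is one component of size 8.
Total: 2 components.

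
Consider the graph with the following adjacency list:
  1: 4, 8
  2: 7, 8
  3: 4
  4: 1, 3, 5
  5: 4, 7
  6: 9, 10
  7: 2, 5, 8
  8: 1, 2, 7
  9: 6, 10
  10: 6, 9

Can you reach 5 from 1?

From 1 we can reach 1, 2, 3, 4, 5, 7, 8, which includes 5.

Yes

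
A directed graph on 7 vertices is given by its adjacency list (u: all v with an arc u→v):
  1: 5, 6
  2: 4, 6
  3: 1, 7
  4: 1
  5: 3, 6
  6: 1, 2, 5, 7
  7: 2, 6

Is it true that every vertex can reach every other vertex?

From 4 we can reach every vertex (1, 2, 3, 4, 5, 6, 7), and every vertex can reach 4 (1, 2, 3, 4, 5, 6, 7). So the whole graph is one strongly connected component.

Yes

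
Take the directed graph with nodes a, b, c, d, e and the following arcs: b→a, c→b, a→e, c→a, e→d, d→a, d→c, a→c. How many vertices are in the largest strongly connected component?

{a, b, c, d, e} are all mutually reachable — one SCC of size 5.
The largest has 5 vertices.

5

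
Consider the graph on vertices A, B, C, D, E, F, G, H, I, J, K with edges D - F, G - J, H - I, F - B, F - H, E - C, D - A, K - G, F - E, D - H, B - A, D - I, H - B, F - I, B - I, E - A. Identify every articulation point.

Removing E increases the component count from 2 to 3, so E is a cut vertex.
Removing G increases the component count from 2 to 3, so G is a cut vertex.
By contrast removing B leaves 2 components; it is not a cut vertex. No other vertex is a cut vertex either.

E, G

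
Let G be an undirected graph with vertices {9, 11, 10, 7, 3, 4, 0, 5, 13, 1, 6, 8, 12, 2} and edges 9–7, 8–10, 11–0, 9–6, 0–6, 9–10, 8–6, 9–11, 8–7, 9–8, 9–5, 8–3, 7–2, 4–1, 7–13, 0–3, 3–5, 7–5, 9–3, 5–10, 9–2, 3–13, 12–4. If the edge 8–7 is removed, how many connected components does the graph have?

2

8 and 7 are still connected via 8-9-7, so the component count stays at 2.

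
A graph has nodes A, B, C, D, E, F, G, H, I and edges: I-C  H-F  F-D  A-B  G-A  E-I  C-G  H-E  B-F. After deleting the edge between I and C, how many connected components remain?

1

I and C are still connected via I-E-H-F-B-A-G-C, so the component count stays at 1.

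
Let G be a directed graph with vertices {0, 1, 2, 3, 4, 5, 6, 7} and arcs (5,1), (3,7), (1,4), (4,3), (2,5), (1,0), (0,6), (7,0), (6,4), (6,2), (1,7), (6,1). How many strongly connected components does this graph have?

{0, 1, 2, 3, 4, 5, 6, 7} are all mutually reachable — one SCC of size 8.
That gives 1 strongly connected component.

1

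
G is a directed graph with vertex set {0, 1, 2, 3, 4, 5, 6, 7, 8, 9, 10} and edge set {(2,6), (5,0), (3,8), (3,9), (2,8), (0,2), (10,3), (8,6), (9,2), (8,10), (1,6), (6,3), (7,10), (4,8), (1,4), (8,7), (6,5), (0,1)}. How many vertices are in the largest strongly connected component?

11

{0, 1, 2, 3, 4, 5, 6, 7, 8, 9, 10} are all mutually reachable — one SCC of size 11.
The largest has 11 vertices.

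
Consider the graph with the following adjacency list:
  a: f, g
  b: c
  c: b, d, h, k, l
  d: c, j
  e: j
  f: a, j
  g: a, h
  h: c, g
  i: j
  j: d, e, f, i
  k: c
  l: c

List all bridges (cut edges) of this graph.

b-c, c-k, c-l, e-j, i-j

The edges on the cycle c-h-g-a-f-j-d-c are not bridges since each lies on that cycle.
But removing i-j disconnects i from j; removing e-j disconnects e from j; removing c-k disconnects c from k; removing c-b disconnects c from b — these are bridges.
In total 5 edges are bridges.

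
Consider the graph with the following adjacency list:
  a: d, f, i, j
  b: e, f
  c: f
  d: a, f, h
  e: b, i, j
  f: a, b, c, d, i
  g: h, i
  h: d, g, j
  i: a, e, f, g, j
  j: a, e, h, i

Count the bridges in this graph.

The edges on the cycle b-f-i-j-e-b are not bridges since each lies on that cycle.
But removing c-f disconnects c from f — this is a bridge.

1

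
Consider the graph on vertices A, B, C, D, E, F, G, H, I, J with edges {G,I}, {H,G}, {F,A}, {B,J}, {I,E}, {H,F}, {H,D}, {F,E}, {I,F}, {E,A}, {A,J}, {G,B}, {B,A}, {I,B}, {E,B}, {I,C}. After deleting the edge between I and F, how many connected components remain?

I and F are still connected via I-E-F, so the component count stays at 1.

1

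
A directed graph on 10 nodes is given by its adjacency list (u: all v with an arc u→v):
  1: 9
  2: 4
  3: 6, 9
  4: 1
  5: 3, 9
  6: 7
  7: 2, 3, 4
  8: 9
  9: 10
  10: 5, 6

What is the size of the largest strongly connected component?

9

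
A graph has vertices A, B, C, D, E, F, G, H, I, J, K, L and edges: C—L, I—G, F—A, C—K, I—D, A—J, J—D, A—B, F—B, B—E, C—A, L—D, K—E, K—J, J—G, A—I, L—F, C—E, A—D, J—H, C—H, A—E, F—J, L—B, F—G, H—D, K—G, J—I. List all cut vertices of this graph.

none

Removing B, for instance, still leaves 1 component. No single vertex removal increases the component count — the graph has no articulation points.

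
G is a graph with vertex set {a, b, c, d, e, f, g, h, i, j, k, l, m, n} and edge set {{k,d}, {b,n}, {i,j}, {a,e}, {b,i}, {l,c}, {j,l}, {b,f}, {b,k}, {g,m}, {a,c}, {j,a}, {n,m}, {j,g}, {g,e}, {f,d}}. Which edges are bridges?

none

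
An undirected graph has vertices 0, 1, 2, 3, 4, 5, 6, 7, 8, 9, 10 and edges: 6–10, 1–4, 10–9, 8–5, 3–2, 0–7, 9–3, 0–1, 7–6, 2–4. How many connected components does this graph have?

Starting from 5 we can reach 5, 8. That is one component of size 2.
Starting from 0 we can reach 0, 1, 2, 3, 4, 6, 7, 9, 10. That is one component of size 9.
Total: 2 components.

2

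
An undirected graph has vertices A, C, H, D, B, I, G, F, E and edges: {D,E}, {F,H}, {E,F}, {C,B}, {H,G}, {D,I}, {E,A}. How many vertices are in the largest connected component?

Starting from B we can reach B, C. That is one component of size 2.
Starting from A we can reach A, D, E, F, G, H, I. That is one component of size 7.
The largest has 7 vertices.

7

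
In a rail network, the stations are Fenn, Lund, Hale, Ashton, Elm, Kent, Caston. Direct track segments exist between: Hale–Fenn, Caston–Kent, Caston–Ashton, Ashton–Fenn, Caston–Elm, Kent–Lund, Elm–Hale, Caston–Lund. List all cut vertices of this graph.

Removing Caston increases the component count from 1 to 2, so Caston is a cut vertex.
By contrast removing Fenn leaves 1 component; it is not a cut vertex. No other vertex is a cut vertex either.

Caston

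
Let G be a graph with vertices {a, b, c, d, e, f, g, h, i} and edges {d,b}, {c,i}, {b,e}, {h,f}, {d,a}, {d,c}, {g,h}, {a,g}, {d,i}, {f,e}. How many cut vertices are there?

1

Removing d increases the component count from 1 to 2, so d is a cut vertex.
By contrast removing a leaves 1 component; it is not a cut vertex. No other vertex is a cut vertex either.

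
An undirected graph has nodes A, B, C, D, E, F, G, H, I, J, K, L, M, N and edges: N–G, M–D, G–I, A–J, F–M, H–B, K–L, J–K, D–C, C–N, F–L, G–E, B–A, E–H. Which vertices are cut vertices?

G

Removing G increases the component count from 1 to 2, so G is a cut vertex.
By contrast removing B leaves 1 component; it is not a cut vertex. No other vertex is a cut vertex either.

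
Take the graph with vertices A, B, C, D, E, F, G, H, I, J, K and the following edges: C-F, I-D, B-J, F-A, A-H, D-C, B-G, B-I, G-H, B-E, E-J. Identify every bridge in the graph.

The edges on the cycle B-E-J-B are not bridges since each lies on that cycle.
Every edge lies on some cycle, so there are no bridges.

none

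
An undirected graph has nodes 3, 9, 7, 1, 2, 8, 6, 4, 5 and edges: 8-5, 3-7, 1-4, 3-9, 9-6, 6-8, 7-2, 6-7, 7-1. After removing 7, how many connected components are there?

With 7 gone, the remaining components are: {2}; {1, 4}; {3, 5, 6, 8, 9}.
That is 3 components.

3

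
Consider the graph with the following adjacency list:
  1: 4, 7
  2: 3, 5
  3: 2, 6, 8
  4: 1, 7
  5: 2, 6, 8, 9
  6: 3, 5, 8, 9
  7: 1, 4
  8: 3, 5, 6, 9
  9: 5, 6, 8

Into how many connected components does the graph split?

2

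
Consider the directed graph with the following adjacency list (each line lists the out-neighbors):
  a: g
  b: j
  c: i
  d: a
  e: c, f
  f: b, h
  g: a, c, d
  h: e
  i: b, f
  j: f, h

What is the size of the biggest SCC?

7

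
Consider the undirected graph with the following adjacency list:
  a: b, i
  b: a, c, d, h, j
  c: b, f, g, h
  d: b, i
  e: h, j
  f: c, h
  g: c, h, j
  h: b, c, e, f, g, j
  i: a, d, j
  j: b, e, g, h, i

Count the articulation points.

Removing a, for instance, still leaves 1 component. No single vertex removal increases the component count — the graph has no articulation points.

0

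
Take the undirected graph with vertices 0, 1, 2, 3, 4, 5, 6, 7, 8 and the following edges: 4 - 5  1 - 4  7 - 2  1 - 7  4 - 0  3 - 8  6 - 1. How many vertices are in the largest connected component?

7

Starting from 3 we can reach 3, 8. That is one component of size 2.
Starting from 0 we can reach 0, 1, 2, 4, 5, 6, 7. That is one component of size 7.
The largest has 7 vertices.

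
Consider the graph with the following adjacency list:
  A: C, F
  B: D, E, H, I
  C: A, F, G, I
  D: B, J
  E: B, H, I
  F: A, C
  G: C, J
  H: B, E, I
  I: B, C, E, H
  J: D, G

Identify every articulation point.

Removing C increases the component count from 1 to 2, so C is a cut vertex.
By contrast removing J leaves 1 component; it is not a cut vertex. No other vertex is a cut vertex either.

C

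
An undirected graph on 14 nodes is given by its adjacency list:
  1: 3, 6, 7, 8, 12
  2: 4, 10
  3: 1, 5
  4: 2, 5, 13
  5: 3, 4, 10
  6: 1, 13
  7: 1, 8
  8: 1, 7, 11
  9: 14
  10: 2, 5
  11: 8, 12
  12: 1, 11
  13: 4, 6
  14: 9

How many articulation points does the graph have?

1

Removing 1 increases the component count from 2 to 3, so 1 is a cut vertex.
By contrast removing 5 leaves 2 components; it is not a cut vertex. No other vertex is a cut vertex either.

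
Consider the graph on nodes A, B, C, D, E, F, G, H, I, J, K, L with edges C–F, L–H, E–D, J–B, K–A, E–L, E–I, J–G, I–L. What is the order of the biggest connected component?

5

Starting from C we can reach C, F. That is one component of size 2.
Starting from A we can reach A, K. That is one component of size 2.
Starting from B we can reach B, G, J. That is one component of size 3.
Starting from D we can reach D, E, H, I, L. That is one component of size 5.
The largest has 5 vertices.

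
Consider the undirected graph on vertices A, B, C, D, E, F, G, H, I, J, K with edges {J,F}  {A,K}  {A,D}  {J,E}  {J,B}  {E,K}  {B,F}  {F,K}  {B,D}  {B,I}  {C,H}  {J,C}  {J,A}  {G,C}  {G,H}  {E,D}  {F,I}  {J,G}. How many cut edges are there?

The edges on the cycle J-G-H-C-J are not bridges since each lies on that cycle.
Every edge lies on some cycle, so there are no bridges.

0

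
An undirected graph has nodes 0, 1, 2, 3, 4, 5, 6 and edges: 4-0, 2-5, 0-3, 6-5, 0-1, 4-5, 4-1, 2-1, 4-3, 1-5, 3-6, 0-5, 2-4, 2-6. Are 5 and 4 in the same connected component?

Yes

From 5 we can reach 0, 1, 2, 3, 4, 5, 6, which includes 4.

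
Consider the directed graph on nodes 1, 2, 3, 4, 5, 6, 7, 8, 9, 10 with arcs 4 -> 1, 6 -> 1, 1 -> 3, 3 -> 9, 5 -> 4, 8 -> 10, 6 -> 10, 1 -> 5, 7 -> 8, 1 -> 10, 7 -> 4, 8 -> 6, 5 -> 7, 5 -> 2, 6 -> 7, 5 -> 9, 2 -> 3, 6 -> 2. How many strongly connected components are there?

5

{1, 4, 5, 6, 7, 8} are all mutually reachable — one SCC of size 6.
{10} is an SCC by itself.
{9} is an SCC by itself.
{2} is an SCC by itself.
{3} is an SCC by itself.
That gives 5 strongly connected components.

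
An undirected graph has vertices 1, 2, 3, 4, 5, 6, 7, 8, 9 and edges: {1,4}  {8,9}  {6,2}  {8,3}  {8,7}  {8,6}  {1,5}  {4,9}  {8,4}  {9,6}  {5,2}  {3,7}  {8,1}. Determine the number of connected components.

Starting from 1 we can reach 1, 2, 3, 4, 5, 6, 7, 8, 9. That is one component of size 9.
Total: 1 component.

1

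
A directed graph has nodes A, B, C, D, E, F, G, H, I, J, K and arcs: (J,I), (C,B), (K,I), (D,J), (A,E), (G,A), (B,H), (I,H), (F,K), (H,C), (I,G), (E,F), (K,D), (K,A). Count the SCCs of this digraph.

2

{A, D, E, F, G, I, J, K} are all mutually reachable — one SCC of size 8.
{B, C, H} are all mutually reachable — one SCC of size 3.
That gives 2 strongly connected components.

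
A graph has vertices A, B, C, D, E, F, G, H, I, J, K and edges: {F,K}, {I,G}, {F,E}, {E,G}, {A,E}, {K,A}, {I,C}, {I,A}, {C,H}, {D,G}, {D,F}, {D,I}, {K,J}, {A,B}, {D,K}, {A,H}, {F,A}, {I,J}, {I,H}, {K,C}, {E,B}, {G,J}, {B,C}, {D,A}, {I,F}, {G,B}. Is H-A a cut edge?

After removing H-A, the path H-I-A still connects them, so the edge is not a bridge.

No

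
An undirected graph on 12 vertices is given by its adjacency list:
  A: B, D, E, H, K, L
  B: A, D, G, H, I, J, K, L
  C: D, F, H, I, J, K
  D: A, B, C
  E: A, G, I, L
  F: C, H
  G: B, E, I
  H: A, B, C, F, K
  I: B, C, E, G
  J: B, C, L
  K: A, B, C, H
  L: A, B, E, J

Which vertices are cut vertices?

none

Removing J, for instance, still leaves 1 component. No single vertex removal increases the component count — the graph has no articulation points.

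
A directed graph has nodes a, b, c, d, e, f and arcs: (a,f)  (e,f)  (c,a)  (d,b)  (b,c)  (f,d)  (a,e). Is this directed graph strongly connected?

From f we can reach every vertex (a, b, c, d, e, f), and every vertex can reach f (a, b, c, d, e, f). So the whole graph is one strongly connected component.

Yes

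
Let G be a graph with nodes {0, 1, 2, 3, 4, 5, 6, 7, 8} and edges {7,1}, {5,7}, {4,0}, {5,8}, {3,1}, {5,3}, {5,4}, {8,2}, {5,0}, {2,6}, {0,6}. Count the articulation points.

1

Removing 5 increases the component count from 1 to 2, so 5 is a cut vertex.
By contrast removing 2 leaves 1 component; it is not a cut vertex. No other vertex is a cut vertex either.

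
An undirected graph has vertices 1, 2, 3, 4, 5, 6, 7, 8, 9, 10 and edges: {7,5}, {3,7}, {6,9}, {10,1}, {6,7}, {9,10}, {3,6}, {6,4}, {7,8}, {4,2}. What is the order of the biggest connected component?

Starting from 1 we can reach 1, 2, 3, 4, 5, 6, 7, 8, 9, 10. That is one component of size 10.
The largest has 10 vertices.

10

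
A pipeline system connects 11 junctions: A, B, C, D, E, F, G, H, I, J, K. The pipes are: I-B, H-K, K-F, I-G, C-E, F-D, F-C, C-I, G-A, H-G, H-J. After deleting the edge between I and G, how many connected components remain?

I and G are still connected via I-C-F-K-H-G, so the component count stays at 1.

1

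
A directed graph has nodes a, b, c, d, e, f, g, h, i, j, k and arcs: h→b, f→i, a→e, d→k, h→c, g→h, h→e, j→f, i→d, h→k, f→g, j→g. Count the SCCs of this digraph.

11

{g} is an SCC by itself.
{f} is an SCC by itself.
{a} is an SCC by itself.
{e} is an SCC by itself.
{b} is an SCC by itself.
(and 6 more singleton SCCs)
That gives 11 strongly connected components.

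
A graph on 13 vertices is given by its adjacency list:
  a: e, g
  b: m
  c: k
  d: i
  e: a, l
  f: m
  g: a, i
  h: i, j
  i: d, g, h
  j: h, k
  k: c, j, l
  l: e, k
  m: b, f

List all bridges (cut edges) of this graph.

The edges on the cycle l-e-a-g-i-h-j-k-l are not bridges since each lies on that cycle.
But removing m-f disconnects m from f; removing b-m disconnects b from m; removing d-i disconnects d from i; removing c-k disconnects c from k — these are bridges.

b-m, c-k, d-i, f-m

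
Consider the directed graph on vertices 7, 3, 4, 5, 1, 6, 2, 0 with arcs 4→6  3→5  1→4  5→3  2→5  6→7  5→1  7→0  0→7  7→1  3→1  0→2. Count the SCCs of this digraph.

{0, 1, 2, 3, 4, 5, 6, 7} are all mutually reachable — one SCC of size 8.
That gives 1 strongly connected component.

1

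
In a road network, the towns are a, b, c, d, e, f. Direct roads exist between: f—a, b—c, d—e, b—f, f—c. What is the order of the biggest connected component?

Starting from d we can reach d, e. That is one component of size 2.
Starting from a we can reach a, b, c, f. That is one component of size 4.
The largest has 4 vertices.

4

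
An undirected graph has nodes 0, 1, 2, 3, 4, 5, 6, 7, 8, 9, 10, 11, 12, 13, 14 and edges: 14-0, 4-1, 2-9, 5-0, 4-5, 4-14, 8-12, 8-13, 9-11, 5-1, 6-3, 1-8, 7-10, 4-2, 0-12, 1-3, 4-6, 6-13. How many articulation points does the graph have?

Removing 2 increases the component count from 2 to 3, so 2 is a cut vertex.
Removing 4 increases the component count from 2 to 3, so 4 is a cut vertex.
Removing 9 increases the component count from 2 to 3, so 9 is a cut vertex.
By contrast removing 3 leaves 2 components; it is not a cut vertex. No other vertex is a cut vertex either.

3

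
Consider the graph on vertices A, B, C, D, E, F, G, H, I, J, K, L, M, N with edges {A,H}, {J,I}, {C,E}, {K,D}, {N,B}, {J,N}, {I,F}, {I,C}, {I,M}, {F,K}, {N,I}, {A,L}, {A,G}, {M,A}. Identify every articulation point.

A, C, F, I, K, M, N

Removing A increases the component count from 1 to 4, so A is a cut vertex.
Removing C increases the component count from 1 to 2, so C is a cut vertex.
Removing F increases the component count from 1 to 2, so F is a cut vertex.
Likewise I, K, M, N are cut vertices.
By contrast removing H leaves 1 component; it is not a cut vertex. No other vertex is a cut vertex either.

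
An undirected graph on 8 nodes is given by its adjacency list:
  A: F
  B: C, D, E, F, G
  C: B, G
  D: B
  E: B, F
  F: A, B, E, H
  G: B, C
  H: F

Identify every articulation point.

Removing B increases the component count from 1 to 3, so B is a cut vertex.
Removing F increases the component count from 1 to 3, so F is a cut vertex.
By contrast removing C leaves 1 component; it is not a cut vertex. No other vertex is a cut vertex either.

B, F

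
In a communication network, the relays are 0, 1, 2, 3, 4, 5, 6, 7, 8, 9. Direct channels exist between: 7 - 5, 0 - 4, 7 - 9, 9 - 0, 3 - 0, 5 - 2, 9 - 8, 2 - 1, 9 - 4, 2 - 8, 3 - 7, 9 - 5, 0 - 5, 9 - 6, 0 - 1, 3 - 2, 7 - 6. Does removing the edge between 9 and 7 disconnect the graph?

No

After removing 9 - 7, the path 9-6-7 still connects them, so the edge is not a bridge.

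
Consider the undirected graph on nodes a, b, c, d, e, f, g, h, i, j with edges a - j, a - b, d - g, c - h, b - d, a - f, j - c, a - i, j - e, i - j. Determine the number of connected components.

1

Starting from a we can reach a, b, c, d, e, f, g, h, i, j. That is one component of size 10.
Total: 1 component.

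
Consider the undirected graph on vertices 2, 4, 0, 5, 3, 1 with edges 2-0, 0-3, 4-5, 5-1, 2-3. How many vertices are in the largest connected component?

3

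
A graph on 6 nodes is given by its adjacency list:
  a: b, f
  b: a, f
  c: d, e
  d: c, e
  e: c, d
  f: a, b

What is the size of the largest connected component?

3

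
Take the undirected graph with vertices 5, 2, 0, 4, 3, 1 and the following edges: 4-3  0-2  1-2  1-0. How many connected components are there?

3

5 is isolated — a component by itself.
Starting from 3 we can reach 3, 4. That is one component of size 2.
Starting from 0 we can reach 0, 1, 2. That is one component of size 3.
Total: 3 components.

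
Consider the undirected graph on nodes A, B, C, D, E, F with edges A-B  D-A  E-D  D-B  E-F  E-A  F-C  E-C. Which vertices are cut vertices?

E

Removing E increases the component count from 1 to 2, so E is a cut vertex.
By contrast removing D leaves 1 component; it is not a cut vertex. No other vertex is a cut vertex either.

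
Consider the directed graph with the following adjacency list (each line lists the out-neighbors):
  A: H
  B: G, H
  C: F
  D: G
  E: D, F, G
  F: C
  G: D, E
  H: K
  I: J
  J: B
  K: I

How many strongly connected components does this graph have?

{B, H, I, J, K} are all mutually reachable — one SCC of size 5.
{D, E, G} are all mutually reachable — one SCC of size 3.
{C, F} are all mutually reachable — one SCC of size 2.
{A} is an SCC by itself.
That gives 4 strongly connected components.

4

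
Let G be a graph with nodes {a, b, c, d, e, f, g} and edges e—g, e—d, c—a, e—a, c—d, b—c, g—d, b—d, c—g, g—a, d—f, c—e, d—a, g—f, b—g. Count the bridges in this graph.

The edges on the cycle c-e-g-f-d-c are not bridges since each lies on that cycle.
Every edge lies on some cycle, so there are no bridges.

0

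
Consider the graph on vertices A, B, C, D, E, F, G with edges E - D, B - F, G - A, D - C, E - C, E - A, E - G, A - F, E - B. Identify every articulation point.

Removing E increases the component count from 1 to 2, so E is a cut vertex.
By contrast removing G leaves 1 component; it is not a cut vertex. No other vertex is a cut vertex either.

E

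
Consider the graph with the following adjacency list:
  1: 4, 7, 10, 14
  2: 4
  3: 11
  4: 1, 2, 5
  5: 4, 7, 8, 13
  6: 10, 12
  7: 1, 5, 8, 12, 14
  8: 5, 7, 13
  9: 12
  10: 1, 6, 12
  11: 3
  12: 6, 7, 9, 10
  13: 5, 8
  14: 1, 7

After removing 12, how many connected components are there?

3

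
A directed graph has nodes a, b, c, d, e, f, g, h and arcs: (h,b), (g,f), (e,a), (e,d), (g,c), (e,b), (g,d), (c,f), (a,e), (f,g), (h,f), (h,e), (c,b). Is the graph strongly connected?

There is no directed path from d to g, so the graph is not strongly connected.

No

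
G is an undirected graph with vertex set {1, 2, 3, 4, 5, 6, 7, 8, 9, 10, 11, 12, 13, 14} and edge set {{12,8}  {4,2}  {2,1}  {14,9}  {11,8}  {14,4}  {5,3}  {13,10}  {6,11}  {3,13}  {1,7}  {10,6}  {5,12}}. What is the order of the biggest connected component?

Starting from 1 we can reach 1, 2, 4, 7, 9, 14. That is one component of size 6.
Starting from 3 we can reach 3, 5, 6, 8, 10, 11, 12, 13. That is one component of size 8.
The largest has 8 vertices.

8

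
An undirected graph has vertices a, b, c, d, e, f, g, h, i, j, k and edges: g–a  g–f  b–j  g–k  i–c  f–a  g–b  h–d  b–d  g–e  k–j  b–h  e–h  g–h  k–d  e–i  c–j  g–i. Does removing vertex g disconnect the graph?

Deleting g raises the number of components from 1 to 2, so g is a cut vertex.

Yes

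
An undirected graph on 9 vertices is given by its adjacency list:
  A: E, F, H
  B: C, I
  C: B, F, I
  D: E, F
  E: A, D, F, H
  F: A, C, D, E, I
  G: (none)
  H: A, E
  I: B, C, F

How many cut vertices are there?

Removing F increases the component count from 2 to 3, so F is a cut vertex.
By contrast removing E leaves 2 components; it is not a cut vertex. No other vertex is a cut vertex either.

1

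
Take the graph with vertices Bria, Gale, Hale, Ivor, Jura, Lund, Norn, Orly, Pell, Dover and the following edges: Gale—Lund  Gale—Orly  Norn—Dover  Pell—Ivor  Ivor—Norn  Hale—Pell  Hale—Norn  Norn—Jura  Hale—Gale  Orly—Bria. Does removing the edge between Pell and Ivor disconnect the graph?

After removing Pell—Ivor, the path Pell-Hale-Norn-Ivor still connects them, so the edge is not a bridge.

No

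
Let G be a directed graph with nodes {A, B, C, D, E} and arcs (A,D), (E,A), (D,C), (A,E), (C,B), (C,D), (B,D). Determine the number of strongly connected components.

{B, C, D} are all mutually reachable — one SCC of size 3.
{A, E} are all mutually reachable — one SCC of size 2.
That gives 2 strongly connected components.

2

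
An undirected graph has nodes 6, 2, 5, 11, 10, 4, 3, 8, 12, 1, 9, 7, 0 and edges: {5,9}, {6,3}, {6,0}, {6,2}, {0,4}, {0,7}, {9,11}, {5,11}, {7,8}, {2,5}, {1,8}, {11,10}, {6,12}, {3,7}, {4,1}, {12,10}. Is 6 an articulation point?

Deleting 6 raises the number of components from 1 to 2, so 6 is a cut vertex.

Yes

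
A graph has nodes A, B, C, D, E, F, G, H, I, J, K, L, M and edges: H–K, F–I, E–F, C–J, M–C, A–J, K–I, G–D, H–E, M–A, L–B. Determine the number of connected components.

4

Starting from B we can reach B, L. That is one component of size 2.
Starting from D we can reach D, G. That is one component of size 2.
Starting from A we can reach A, C, J, M. That is one component of size 4.
Starting from E we can reach E, F, H, I, K. That is one component of size 5.
Total: 4 components.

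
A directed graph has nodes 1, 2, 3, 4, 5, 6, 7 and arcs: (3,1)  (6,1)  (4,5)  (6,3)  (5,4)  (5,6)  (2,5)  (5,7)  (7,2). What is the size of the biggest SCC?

4

{2, 4, 5, 7} are all mutually reachable — one SCC of size 4.
{6} is an SCC by itself.
{3} is an SCC by itself.
{1} is an SCC by itself.
The largest has 4 vertices.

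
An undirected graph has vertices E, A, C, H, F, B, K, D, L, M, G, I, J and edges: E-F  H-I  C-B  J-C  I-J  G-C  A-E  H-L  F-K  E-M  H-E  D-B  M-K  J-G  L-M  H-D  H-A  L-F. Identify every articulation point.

Removing H increases the component count from 1 to 2, so H is a cut vertex.
By contrast removing K leaves 1 component; it is not a cut vertex. No other vertex is a cut vertex either.

H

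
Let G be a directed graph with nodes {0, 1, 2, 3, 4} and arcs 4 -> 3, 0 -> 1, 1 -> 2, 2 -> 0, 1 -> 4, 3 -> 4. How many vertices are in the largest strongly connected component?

3

{0, 1, 2} are all mutually reachable — one SCC of size 3.
{3, 4} are all mutually reachable — one SCC of size 2.
The largest has 3 vertices.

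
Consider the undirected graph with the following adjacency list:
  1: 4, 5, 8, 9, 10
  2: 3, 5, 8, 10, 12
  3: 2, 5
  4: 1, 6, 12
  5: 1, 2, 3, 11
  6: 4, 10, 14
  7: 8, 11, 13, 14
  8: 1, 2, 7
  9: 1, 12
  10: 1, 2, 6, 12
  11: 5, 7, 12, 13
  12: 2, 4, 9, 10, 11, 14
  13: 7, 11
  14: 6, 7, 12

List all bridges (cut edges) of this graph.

none

The edges on the cycle 1-10-2-3-5-1 are not bridges since each lies on that cycle.
Every edge lies on some cycle, so there are no bridges.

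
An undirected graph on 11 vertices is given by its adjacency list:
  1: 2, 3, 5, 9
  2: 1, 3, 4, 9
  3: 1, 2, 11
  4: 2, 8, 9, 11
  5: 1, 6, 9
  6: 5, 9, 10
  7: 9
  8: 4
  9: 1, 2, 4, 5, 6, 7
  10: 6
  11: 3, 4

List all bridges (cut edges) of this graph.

10-6, 4-8, 7-9

The edges on the cycle 9-2-4-11-3-1-9 are not bridges since each lies on that cycle.
But removing 9-7 disconnects 9 from 7; removing 8-4 disconnects 8 from 4; removing 10-6 disconnects 10 from 6 — these are bridges.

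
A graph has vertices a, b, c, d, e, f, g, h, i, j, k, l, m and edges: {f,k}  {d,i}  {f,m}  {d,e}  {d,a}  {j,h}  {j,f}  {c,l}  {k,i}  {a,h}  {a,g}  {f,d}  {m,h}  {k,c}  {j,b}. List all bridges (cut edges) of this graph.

The edges on the cycle f-d-a-h-m-f are not bridges since each lies on that cycle.
But removing l–c disconnects l from c; removing d–e disconnects d from e; removing k–c disconnects k from c; removing a–g disconnects a from g — these are bridges.
In total 5 edges are bridges.

a-g, b-j, c-k, c-l, d-e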